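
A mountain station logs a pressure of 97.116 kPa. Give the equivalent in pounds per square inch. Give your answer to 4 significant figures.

14.09 psi

1 kPa = 0.145038 psi, so 97.116 × 0.145038 = 14.09 psi.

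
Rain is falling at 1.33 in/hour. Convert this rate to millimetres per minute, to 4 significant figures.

1.33 in/hour × 25.4 mm/in × 0.0166667 hour/minute = 0.5630 mm/minute.

0.5630 mm/minute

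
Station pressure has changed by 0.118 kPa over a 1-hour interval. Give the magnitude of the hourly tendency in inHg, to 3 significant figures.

0.0348 inHg per hour

0.118 kPa / 1 h × 0.2953 inHg/kPa = 0.0348 inHg/h.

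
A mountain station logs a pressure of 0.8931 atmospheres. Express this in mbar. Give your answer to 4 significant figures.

1 atm = 1013.25 mb, so 0.8931 × 1013.25 = 904.9 mb.

904.9 mb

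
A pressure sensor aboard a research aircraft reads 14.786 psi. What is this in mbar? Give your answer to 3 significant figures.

1020 mb

1 psi = 68.9476 mb, so 14.786 × 68.9476 = 1020 mb.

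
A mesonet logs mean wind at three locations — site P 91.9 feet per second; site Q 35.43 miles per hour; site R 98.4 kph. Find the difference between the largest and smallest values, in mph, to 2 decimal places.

27.23 mph

site P: 91.9 ft/s = 62.6591 mph.
site R: 98.4 km/h = 61.1429 mph.
Spread: 62.6591 − 35.4300 = 27.23 mph.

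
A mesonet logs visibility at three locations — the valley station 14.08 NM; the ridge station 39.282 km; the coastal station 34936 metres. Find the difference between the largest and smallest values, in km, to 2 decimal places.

the valley station: 14.08 nmi = 26.0762 km.
the coastal station: 34936 m = 34.9360 km.
Spread: 39.2820 − 26.0762 = 13.21 km.

13.21 km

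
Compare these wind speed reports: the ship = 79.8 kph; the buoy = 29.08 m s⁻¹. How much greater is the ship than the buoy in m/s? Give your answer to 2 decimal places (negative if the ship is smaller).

-6.91 m/s

the ship: 79.8 km/h = 22.1667 m/s.
Difference: 22.1667 − 29.0800 = -6.91 m/s.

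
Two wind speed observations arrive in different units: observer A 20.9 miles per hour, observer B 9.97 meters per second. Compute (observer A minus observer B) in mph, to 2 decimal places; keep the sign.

-1.40 mph

observer B: 9.97 m/s = 22.3023 mph.
Difference: 20.9000 − 22.3023 = -1.40 mph.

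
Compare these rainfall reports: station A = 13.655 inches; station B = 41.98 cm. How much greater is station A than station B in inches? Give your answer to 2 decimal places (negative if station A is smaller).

-2.87 in

station B: 41.98 cm = 16.5276 in.
Difference: 13.6550 − 16.5276 = -2.87 in.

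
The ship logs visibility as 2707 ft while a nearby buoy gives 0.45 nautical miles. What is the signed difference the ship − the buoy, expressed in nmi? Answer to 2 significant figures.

the ship: 2707 ft = 0.445515 nmi.
Difference: 0.445515 − 0.450000 = -0.0045 nmi.

-0.0045 nmi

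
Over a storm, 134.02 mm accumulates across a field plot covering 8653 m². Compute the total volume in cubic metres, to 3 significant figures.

1 mm over 1 m² is 1 L, so volume = 134.02 × 8653 = 1159675.1 L = 1160 m³.

1160 cubic metres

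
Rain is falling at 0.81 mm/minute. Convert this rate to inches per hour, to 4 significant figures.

0.81 mm/minute × 0.0393701 in/mm × 60 minute/hour = 1.913 in/hour.

1.913 in/hour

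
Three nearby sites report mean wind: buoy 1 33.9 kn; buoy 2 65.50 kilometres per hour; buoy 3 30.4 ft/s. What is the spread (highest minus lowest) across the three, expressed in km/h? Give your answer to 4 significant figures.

32.14 km/h

buoy 1: 33.9 kt = 62.7828 km/h.
buoy 3: 30.4 ft/s = 33.3573 km/h.
Spread: 65.5000 − 33.3573 = 32.14 km/h.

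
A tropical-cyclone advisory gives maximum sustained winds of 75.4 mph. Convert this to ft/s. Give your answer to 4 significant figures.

1 mph = 1.46667 ft/s, so 75.4 × 1.46667 = 110.6 ft/s.

110.6 ft/s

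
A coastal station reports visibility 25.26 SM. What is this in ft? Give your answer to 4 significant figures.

1 SM = 5280 ft, so 25.26 × 5280 = 133400 ft.

133400 ft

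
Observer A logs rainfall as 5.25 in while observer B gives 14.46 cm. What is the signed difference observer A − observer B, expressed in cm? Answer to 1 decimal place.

observer A: 5.25 in = 13.335 cm.
Difference: 13.335 − 14.460 = -1.1 cm.

-1.1 cm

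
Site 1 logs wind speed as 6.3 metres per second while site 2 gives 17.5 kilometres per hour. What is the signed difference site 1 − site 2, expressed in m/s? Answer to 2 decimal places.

site 2: 17.5 km/h = 4.8611 m/s.
Difference: 6.3000 − 4.8611 = 1.44 m/s.

1.44 m/s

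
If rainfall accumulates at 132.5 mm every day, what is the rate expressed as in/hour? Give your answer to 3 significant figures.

132.5 mm/day × 0.0393701 in/mm × 0.0416667 day/hour = 0.217 in/hour.

0.217 in/hour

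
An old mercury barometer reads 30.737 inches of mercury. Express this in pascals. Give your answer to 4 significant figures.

1 inHg = 3386.39 Pa, so 30.737 × 3386.39 = 104100 Pa.

104100 Pa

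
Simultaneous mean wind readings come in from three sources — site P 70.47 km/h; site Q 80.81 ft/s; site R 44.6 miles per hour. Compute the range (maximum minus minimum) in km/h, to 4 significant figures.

18.20 km/h

site Q: 80.81 ft/s = 88.6712 km/h.
site R: 44.6 mph = 71.7767 km/h.
Spread: 88.6712 − 70.4700 = 18.20 km/h.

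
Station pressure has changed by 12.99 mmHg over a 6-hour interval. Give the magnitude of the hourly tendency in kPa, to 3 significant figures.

0.289 kPa per hour

12.99 mmHg / 6 h × 0.133322 kPa/mmHg = 0.289 kPa/h.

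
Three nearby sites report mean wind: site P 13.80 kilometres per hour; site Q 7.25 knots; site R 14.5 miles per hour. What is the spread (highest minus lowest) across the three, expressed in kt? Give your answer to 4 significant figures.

5.350 kt

site P: 13.80 km/h = 7.45140 kt.
site R: 14.5 mph = 12.60016 kt.
Spread: 12.60016 − 7.25000 = 5.350 kt.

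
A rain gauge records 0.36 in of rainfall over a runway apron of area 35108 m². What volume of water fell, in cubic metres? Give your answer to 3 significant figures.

321 cubic metres

Depth: 0.36 in × 25.4 = 9.144 mm.
1 mm over 1 m² is 1 L, so volume = 9.144 × 35108 = 321027.55 L = 321 m³.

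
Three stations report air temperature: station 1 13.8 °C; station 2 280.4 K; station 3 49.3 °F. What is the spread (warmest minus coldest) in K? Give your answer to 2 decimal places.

station 2: 280.4 K = 7.250 °C.
station 3: 49.3 °F = 9.611 °C.
Spread: 13.800 − 7.250 = 6.550 °C.

6.55 K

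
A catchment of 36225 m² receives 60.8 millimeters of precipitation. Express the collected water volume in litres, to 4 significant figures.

2202000 litres

1 mm over 1 m² is 1 L, so volume = 60.8 × 36225 = 2202480 L ≈ 2202000 L.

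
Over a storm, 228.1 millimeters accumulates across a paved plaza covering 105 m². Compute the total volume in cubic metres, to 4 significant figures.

1 mm over 1 m² is 1 L, so volume = 228.1 × 105 = 23950.5 L = 23.95 m³.

23.95 cubic metres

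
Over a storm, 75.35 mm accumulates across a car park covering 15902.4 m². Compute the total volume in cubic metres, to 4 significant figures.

1198 cubic metres

1 mm over 1 m² is 1 L, so volume = 75.35 × 15902.4 = 1198245.8 L = 1198 m³.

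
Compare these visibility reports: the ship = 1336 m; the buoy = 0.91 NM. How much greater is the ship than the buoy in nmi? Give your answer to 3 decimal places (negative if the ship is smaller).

the ship: 1336 m = 0.72138 nmi.
Difference: 0.72138 − 0.91000 = -0.189 nmi.

-0.189 nmi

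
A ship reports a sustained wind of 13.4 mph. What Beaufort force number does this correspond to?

13.4 mph = 6.0 m/s, which is Beaufort 4 (moderate breeze, 5.5–7.9 m/s).

Beaufort force 4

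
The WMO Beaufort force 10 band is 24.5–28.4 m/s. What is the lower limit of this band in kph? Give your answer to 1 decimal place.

88.2 km/h

24.5–28.4 m/s × 3.6 = 88.2–102.2 km/h.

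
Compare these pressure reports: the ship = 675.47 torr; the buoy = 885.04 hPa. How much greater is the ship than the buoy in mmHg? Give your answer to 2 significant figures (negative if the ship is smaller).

12 mmHg

the buoy: 885.04 hPa = 663.83 mmHg.
Difference: 675.47 − 663.83 = 12 mmHg.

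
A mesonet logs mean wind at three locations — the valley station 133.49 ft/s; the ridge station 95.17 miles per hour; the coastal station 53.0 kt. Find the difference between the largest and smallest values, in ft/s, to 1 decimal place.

50.1 ft/s

the ridge station: 95.17 mph = 139.583 ft/s.
the coastal station: 53.0 kt = 89.454 ft/s.
Spread: 139.583 − 89.454 = 50.1 ft/s.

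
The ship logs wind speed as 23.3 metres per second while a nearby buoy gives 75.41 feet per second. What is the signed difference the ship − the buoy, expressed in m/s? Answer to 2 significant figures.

the buoy: 75.41 ft/s = 22.98497 m/s.
Difference: 23.30000 − 22.98497 = 0.32 m/s.

0.32 m/s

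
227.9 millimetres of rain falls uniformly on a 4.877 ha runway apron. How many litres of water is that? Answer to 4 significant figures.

Area: 4.877 ha = 48770 m².
1 mm over 1 m² is 1 L, so volume = 227.9 × 48770 = 11114683 L ≈ 11110000 L.

11110000 litres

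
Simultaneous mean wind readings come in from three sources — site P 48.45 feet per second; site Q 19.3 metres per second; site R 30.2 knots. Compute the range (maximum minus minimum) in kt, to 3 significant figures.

site P: 48.45 ft/s = 28.7058 kt.
site Q: 19.3 m/s = 37.5162 kt.
Spread: 37.5162 − 28.7058 = 8.81 kt.

8.81 kt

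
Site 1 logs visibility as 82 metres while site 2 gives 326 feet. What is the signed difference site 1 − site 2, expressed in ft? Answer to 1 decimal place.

-57.0 ft

site 1: 82 m = 269.029 ft.
Difference: 269.029 − 326.000 = -57.0 ft.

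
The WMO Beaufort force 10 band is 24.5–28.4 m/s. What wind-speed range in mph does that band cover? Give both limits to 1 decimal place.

54.8 to 63.5 mph

24.5–28.4 m/s × 2.237 = 54.8–63.5 mph.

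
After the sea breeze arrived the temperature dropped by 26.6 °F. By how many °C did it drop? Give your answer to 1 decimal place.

14.8 °C

Converting a difference, only the 9/5 scale factor applies: Δ°C = 26.6 × 0.5556 = 14.8 °C.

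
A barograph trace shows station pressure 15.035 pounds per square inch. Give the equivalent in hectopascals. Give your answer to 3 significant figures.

1040 hPa

1 psi = 68.9476 hPa, so 15.035 × 68.9476 = 1040 hPa.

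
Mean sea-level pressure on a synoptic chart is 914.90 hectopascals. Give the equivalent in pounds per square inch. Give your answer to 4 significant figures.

13.27 psi

1 hPa = 0.0145038 psi, so 914.90 × 0.0145038 = 13.27 psi.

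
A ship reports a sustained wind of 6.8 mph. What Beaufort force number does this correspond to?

Beaufort force 2

6.8 mph = 3.0 m/s, which is Beaufort 2 (light breeze, 1.6–3.3 m/s).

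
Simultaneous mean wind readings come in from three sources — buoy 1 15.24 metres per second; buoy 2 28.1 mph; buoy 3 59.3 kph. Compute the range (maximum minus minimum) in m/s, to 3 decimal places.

buoy 2: 28.1 mph = 12.56182 m/s.
buoy 3: 59.3 km/h = 16.47222 m/s.
Spread: 16.47222 − 12.56182 = 3.910 m/s.

3.910 m/s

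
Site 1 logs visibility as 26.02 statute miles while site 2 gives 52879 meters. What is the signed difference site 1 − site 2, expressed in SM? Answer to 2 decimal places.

-6.84 SM

site 2: 52879 m = 32.8575 SM.
Difference: 26.0200 − 32.8575 = -6.84 SM.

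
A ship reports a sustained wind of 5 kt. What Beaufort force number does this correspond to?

Beaufort force 2

5 kt lies in the Beaufort 2 band (light breeze, 4–6 kt).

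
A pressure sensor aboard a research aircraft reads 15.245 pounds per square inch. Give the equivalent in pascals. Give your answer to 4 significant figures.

1 psi = 6894.76 Pa, so 15.245 × 6894.76 = 105100 Pa.

105100 Pa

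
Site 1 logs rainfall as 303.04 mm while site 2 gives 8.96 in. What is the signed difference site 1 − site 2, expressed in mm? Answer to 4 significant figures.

site 2: 8.96 in = 227.5840 mm.
Difference: 303.0400 − 227.5840 = 75.46 mm.

75.46 mm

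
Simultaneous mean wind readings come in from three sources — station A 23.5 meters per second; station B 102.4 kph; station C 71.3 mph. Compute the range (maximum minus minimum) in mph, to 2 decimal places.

18.73 mph

station A: 23.5 m/s = 52.5680 mph.
station B: 102.4 km/h = 63.6284 mph.
Spread: 71.3000 − 52.5680 = 18.73 mph.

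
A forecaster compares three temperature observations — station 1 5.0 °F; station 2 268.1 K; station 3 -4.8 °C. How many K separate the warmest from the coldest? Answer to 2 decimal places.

station 1: 5.0 °F = -15.000 °C.
station 2: 268.1 K = -5.050 °C.
Spread: (-4.800) − (-15.000) = 10.200 °C.

10.20 K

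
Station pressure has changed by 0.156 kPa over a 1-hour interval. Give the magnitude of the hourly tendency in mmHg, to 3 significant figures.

0.156 kPa / 1 h × 7.50062 mmHg/kPa = 1.17 mmHg/h.

1.17 mmHg per hour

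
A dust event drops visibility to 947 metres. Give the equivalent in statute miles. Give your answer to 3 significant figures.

1 m = 0.000621371 SM, so 947 × 0.000621371 = 0.588 SM.

0.588 SM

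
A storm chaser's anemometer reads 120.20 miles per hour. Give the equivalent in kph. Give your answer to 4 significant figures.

1 mph = 1.60934 km/h, so 120.20 × 1.60934 = 193.4 km/h.

193.4 km/h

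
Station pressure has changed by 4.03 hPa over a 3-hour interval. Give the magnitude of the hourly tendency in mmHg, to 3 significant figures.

1.01 mmHg per hour

4.03 hPa / 3 h × 0.750062 mmHg/hPa = 1.01 mmHg/h.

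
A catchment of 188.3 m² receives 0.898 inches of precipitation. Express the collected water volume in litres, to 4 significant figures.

Depth: 0.898 in × 25.4 = 22.8092 mm.
1 mm over 1 m² is 1 L, so volume = 22.8092 × 188.3 = 4294.9724 L ≈ 4295 L.

4295 litres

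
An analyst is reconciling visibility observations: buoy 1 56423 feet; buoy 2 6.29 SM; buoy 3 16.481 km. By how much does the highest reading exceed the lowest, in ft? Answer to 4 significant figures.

23210 ft

buoy 2: 6.29 SM = 33211.20 ft.
buoy 3: 16.481 km = 54071.52 ft.
Spread: 56423.00 − 33211.20 = 23210 ft.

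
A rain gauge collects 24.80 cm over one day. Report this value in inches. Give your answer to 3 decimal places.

9.764 in

1 cm = 0.393701 in, so 24.80 × 0.393701 = 9.764 in.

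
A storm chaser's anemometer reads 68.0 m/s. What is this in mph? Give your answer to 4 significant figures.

1 m/s = 2.23694 mph, so 68.0 × 2.23694 = 152.1 mph.

152.1 mph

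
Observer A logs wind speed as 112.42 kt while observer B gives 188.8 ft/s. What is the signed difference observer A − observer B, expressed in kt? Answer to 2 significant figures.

observer B: 188.8 ft/s = 111.8609 kt.
Difference: 112.4200 − 111.8609 = 0.56 kt.

0.56 kt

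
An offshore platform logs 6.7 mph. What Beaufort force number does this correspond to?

6.7 mph = 3.0 m/s, which is Beaufort 2 (light breeze, 1.6–3.3 m/s).

Beaufort force 2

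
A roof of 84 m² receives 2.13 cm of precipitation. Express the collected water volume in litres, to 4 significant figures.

Depth: 2.13 cm × 10 = 21.3 mm.
1 mm over 1 m² is 1 L, so volume = 21.3 × 84 = 1789.2 L ≈ 1789 L.

1789 litres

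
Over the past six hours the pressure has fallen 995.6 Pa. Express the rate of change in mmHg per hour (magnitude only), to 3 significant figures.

1.24 mmHg per hour

995.6 Pa / 6 h × 0.00750062 mmHg/Pa = 1.24 mmHg/h.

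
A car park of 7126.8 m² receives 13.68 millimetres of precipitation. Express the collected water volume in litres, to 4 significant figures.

1 mm over 1 m² is 1 L, so volume = 13.68 × 7126.8 = 97494.624 L ≈ 97490 L.

97490 litres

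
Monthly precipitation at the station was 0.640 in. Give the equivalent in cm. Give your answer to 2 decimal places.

1 in = 2.54 cm, so 0.640 × 2.54 = 1.63 cm.

1.63 cm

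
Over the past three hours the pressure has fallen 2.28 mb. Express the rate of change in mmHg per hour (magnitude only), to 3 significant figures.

0.570 mmHg per hour

2.28 mb / 3 h × 0.750062 mmHg/mb = 0.570 mmHg/h.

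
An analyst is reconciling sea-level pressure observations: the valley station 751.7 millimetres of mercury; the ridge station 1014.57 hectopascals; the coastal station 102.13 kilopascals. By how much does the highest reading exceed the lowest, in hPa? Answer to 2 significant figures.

the valley station: 751.7 mmHg = 1002.18 hPa.
the coastal station: 102.13 kPa = 1021.30 hPa.
Spread: 1021.30 − 1002.18 = 19 hPa.

19 hPa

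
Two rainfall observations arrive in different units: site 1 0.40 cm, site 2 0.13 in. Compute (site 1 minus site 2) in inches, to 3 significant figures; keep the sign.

0.0275 in

site 1: 0.40 cm = 0.157480 in.
Difference: 0.157480 − 0.130000 = 0.0275 in.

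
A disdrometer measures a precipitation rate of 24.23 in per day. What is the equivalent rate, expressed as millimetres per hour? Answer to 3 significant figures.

24.23 in/day × 25.4 mm/in × 0.0416667 day/hour = 25.6 mm/hour.

25.6 mm/hour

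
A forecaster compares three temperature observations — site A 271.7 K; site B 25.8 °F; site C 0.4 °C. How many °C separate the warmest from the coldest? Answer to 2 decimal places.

site A: 271.7 K = -1.450 °C.
site B: 25.8 °F = -3.444 °C.
Spread: 0.400 − (-3.444) = 3.844 °C.

3.84 °C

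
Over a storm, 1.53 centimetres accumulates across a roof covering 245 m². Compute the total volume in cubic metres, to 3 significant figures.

Depth: 1.53 cm × 10 = 15.3 mm.
1 mm over 1 m² is 1 L, so volume = 15.3 × 245 = 3748.5 L = 3.75 m³.

3.75 cubic metres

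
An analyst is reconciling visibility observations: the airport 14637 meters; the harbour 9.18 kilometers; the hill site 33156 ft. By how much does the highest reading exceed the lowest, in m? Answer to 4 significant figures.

the harbour: 9.18 km = 9180.00 m.
the hill site: 33156 ft = 10105.95 m.
Spread: 14637.00 − 9180.00 = 5457 m.

5457 m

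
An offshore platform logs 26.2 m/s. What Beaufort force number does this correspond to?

Beaufort force 10

26.2 m/s lies in the Beaufort 10 band (storm, 24.5–28.4 m/s).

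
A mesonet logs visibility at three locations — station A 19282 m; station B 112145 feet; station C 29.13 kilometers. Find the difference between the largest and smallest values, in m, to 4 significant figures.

14900 m

station B: 112145 ft = 34181.80 m.
station C: 29.13 km = 29130.00 m.
Spread: 34181.80 − 19282.00 = 14900 m.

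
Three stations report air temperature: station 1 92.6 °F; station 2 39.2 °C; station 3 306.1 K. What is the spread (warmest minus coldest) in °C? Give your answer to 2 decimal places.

6.25 °C

station 1: 92.6 °F = 33.667 °C.
station 3: 306.1 K = 32.950 °C.
Spread: 39.200 − 32.950 = 6.250 °C.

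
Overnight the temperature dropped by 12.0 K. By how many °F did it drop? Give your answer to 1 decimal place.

21.6 °F

A change of 1 °C equals a change of 1.8 °F: Δ°F = 12.0 × 1.8 = 21.6 °F.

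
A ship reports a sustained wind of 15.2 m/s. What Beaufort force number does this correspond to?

Beaufort force 7

15.2 m/s lies in the Beaufort 7 band (near gale, 13.9–17.1 m/s).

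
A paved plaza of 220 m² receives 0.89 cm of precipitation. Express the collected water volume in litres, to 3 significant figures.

1960 litres

Depth: 0.89 cm × 10 = 8.9 mm.
1 mm over 1 m² is 1 L, so volume = 8.9 × 220 = 1958 L ≈ 1960 L.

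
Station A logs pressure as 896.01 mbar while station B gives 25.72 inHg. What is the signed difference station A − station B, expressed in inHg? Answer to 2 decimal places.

0.74 inHg

station A: 896.01 mb = 26.4592 inHg.
Difference: 26.4592 − 25.7200 = 0.74 inHg.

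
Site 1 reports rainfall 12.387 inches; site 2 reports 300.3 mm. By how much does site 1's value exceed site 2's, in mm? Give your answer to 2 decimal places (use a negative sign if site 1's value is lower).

14.33 mm

site 1: 12.387 in = 314.6298 mm.
Difference: 314.6298 − 300.3000 = 14.33 mm.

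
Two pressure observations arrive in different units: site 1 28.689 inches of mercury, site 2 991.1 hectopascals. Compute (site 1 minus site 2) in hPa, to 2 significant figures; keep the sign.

site 1: 28.689 inHg = 971.52 hPa.
Difference: 971.52 − 991.10 = -20 hPa.

-20 hPa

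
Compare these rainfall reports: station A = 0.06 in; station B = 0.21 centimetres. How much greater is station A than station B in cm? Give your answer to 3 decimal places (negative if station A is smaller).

-0.058 cm

station A: 0.06 in = 0.15240 cm.
Difference: 0.15240 − 0.21000 = -0.058 cm.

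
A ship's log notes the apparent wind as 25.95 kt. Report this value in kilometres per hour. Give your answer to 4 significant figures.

48.06 km/h

1 kt = 1.852 km/h, so 25.95 × 1.852 = 48.06 km/h.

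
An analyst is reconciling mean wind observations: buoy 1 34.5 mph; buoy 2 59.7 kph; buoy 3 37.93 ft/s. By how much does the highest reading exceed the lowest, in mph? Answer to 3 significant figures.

buoy 2: 59.7 km/h = 37.096 mph.
buoy 3: 37.93 ft/s = 25.861 mph.
Spread: 37.096 − 25.861 = 11.2 mph.

11.2 mph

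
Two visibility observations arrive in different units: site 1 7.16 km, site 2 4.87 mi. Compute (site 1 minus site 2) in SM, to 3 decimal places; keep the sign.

-0.421 SM

site 1: 7.16 km = 4.44902 SM.
Difference: 4.44902 − 4.87000 = -0.421 SM.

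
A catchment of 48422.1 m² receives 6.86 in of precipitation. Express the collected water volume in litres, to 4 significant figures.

Depth: 6.86 in × 25.4 = 174.244 mm.
1 mm over 1 m² is 1 L, so volume = 174.244 × 48422.1 = 8437260.4 L ≈ 8437000 L.

8437000 litres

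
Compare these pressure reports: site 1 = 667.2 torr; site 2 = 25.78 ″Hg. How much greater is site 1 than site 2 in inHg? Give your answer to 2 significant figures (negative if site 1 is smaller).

0.49 inHg

site 1: 667.2 mmHg = 26.2677 inHg.
Difference: 26.2677 − 25.7800 = 0.49 inHg.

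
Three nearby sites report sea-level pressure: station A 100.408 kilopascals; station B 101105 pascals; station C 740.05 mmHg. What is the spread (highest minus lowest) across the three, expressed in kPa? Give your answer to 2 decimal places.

2.44 kPa

station B: 101105 Pa = 101.1050 kPa.
station C: 740.05 mmHg = 98.6652 kPa.
Spread: 101.1050 − 98.6652 = 2.44 kPa.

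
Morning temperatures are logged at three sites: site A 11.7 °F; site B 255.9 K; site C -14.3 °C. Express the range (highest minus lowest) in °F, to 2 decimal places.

site A: 11.7 °F = -11.278 °C.
site B: 255.9 K = -17.250 °C.
Spread: (-11.278) − (-17.250) = 5.972 °C = 10.75 °F.

10.75 °F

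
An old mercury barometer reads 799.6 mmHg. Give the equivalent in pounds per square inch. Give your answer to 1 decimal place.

1 mmHg = 0.0193368 psi, so 799.6 × 0.0193368 = 15.5 psi.

15.5 psi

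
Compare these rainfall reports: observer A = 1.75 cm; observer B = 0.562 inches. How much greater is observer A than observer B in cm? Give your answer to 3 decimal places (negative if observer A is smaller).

0.323 cm

observer B: 0.562 in = 1.42748 cm.
Difference: 1.75000 − 1.42748 = 0.323 cm.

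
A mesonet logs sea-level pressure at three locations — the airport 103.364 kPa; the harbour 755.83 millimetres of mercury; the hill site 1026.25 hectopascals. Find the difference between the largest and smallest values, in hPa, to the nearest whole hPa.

the airport: 103.364 kPa = 1033.64 hPa.
the harbour: 755.83 mmHg = 1007.69 hPa.
Spread: 1033.64 − 1007.69 = 26 hPa.

26 hPa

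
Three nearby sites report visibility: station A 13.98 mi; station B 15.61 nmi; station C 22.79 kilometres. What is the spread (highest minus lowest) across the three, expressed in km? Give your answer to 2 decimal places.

6.41 km

station A: 13.98 SM = 22.4986 km.
station B: 15.61 nmi = 28.9097 km.
Spread: 28.9097 − 22.4986 = 6.41 km.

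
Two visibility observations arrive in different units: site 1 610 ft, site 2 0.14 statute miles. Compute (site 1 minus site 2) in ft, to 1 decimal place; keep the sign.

-129.2 ft

site 2: 0.14 SM = 739.200 ft.
Difference: 610.000 − 739.200 = -129.2 ft.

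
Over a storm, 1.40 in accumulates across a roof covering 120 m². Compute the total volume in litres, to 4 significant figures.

Depth: 1.40 in × 25.4 = 35.56 mm.
1 mm over 1 m² is 1 L, so volume = 35.56 × 120 = 4267.2 L ≈ 4267 L.

4267 litres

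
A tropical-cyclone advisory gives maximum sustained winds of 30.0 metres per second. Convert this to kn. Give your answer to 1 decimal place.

58.3 kt

1 m/s = 1.94384 kt, so 30.0 × 1.94384 = 58.3 kt.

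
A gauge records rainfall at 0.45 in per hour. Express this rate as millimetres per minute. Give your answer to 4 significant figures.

0.1905 mm/minute

0.45 in/hour × 25.4 mm/in × 0.0166667 hour/minute = 0.1905 mm/minute.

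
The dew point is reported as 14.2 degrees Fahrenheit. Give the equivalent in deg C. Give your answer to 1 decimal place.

°C = (°F − 32) × 5/9 = (14.2 − 32) / 1.8 = -9.9 °C.

-9.9 °C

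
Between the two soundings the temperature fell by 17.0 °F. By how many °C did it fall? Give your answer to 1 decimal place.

For a temperature change the 32° offset cancels: Δ°C = 17.0 × 0.5556 = 9.4 °C.

9.4 °C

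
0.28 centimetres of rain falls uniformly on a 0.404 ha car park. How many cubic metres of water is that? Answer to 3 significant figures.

Depth: 0.28 cm × 10 = 2.8 mm.
Area: 0.404 ha = 4040 m².
1 mm over 1 m² is 1 L, so volume = 2.8 × 4040 = 11312 L = 11.3 m³.

11.3 cubic metres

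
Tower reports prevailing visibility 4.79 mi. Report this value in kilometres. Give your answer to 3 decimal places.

1 SM = 1.60934 km, so 4.79 × 1.60934 = 7.709 km.

7.709 km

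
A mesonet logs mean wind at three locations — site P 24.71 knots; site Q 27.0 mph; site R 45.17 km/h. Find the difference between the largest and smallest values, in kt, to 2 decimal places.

1.25 kt

site Q: 27.0 mph = 23.4624 kt.
site R: 45.17 km/h = 24.3898 kt.
Spread: 24.7100 − 23.4624 = 1.25 kt.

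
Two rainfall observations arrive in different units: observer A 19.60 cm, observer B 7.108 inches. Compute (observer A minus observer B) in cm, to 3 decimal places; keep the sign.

1.546 cm

observer B: 7.108 in = 18.05432 cm.
Difference: 19.60000 − 18.05432 = 1.546 cm.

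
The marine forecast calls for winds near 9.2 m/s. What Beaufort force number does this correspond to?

Beaufort force 5

9.2 m/s lies in the Beaufort 5 band (fresh breeze, 8.0–10.7 m/s).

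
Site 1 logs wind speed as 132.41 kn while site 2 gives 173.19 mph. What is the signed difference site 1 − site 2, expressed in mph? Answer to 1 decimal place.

-20.8 mph

site 1: 132.41 kt = 152.375 mph.
Difference: 152.375 − 173.190 = -20.8 mph.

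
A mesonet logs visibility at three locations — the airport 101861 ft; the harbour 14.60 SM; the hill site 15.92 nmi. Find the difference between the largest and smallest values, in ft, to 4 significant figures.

the harbour: 14.60 SM = 77088.00 ft.
the hill site: 15.92 nmi = 96731.76 ft.
Spread: 101861.00 − 77088.00 = 24770 ft.

24770 ft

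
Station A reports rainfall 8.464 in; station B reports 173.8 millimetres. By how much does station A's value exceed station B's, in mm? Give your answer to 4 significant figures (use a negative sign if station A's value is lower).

41.19 mm

station A: 8.464 in = 214.9856 mm.
Difference: 214.9856 − 173.8000 = 41.19 mm.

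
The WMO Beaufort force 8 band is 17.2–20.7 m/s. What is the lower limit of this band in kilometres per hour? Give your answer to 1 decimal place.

61.9 km/h

17.2–20.7 m/s × 3.6 = 61.9–74.5 km/h.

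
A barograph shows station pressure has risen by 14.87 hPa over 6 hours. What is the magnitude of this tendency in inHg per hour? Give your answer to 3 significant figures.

14.87 hPa / 6 h × 0.02953 inHg/hPa = 0.0732 inHg/h.

0.0732 inHg per hour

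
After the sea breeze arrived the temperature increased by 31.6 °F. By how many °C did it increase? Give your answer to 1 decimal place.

A change of 1 °C equals a change of 1.8 °F: Δ°C = 31.6 × 0.5556 = 17.6 °C.

17.6 °C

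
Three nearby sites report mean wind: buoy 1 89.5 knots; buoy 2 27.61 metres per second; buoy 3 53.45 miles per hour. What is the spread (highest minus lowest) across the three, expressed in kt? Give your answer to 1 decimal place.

43.1 kt

buoy 2: 27.61 m/s = 53.670 kt.
buoy 3: 53.45 mph = 46.447 kt.
Spread: 89.500 − 46.447 = 43.1 kt.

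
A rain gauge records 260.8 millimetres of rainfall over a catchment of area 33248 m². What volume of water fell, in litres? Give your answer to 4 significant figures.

1 mm over 1 m² is 1 L, so volume = 260.8 × 33248 = 8671078.4 L ≈ 8671000 L.

8671000 litres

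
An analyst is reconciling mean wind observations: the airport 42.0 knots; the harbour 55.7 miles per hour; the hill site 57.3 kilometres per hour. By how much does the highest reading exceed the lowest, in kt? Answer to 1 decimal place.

the harbour: 55.7 mph = 48.402 kt.
the hill site: 57.3 km/h = 30.940 kt.
Spread: 48.402 − 30.940 = 17.5 kt.

17.5 kt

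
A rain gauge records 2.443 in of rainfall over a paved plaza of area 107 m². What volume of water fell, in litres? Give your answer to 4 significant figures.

6640 litres

Depth: 2.443 in × 25.4 = 62.0522 mm.
1 mm over 1 m² is 1 L, so volume = 62.0522 × 107 = 6639.5854 L ≈ 6640 L.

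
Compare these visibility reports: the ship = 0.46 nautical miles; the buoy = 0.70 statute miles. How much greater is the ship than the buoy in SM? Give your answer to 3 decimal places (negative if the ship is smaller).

the ship: 0.46 nmi = 0.52936 SM.
Difference: 0.52936 − 0.70000 = -0.171 SM.

-0.171 SM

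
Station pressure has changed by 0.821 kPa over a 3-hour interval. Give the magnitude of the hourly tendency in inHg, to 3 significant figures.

0.0808 inHg per hour

0.821 kPa / 3 h × 0.2953 inHg/kPa = 0.0808 inHg/h.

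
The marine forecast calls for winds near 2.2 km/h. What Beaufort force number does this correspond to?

Beaufort force 1

2.2 km/h = 0.6 m/s, which is Beaufort 1 (light air, 0.3–1.5 m/s).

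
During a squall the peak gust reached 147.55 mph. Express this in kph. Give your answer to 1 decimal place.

237.5 km/h

1 mph = 1.60934 km/h, so 147.55 × 1.60934 = 237.5 km/h.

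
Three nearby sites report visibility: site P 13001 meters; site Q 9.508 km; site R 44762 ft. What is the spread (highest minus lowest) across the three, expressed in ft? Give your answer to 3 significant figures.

13600 ft

site P: 13001 m = 42654.20 ft.
site Q: 9.508 km = 31194.23 ft.
Spread: 44762.00 − 31194.23 = 13600 ft.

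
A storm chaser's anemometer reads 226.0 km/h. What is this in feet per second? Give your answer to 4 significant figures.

1 km/h = 0.911344 ft/s, so 226.0 × 0.911344 = 206.0 ft/s.

206.0 ft/s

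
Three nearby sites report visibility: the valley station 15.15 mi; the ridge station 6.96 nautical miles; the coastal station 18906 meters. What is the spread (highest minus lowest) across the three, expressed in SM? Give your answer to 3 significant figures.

the ridge station: 6.96 nmi = 8.0094 SM.
the coastal station: 18906 m = 11.7476 SM.
Spread: 15.1500 − 8.0094 = 7.14 SM.

7.14 SM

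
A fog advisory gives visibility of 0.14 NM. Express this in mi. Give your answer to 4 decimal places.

0.1611 SM

1 nmi = 1.15078 SM, so 0.14 × 1.15078 = 0.1611 SM.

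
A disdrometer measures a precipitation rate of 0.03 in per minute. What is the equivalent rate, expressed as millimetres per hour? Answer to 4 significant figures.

0.03 in/minute × 25.4 mm/in × 60 minute/hour = 45.72 mm/hour.

45.72 mm/hour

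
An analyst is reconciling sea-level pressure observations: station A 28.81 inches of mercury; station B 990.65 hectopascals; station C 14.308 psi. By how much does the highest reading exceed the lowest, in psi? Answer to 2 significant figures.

station A: 28.81 inHg = 14.1502 psi.
station B: 990.65 hPa = 14.3682 psi.
Spread: 14.3682 − 14.1502 = 0.22 psi.

0.22 psi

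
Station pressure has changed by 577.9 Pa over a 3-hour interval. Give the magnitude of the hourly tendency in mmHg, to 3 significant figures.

1.44 mmHg per hour

577.9 Pa / 3 h × 0.00750062 mmHg/Pa = 1.44 mmHg/h.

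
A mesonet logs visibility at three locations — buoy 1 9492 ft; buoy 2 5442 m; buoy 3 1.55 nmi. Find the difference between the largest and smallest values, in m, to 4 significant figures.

2571 m

buoy 1: 9492 ft = 2893.16 m.
buoy 3: 1.55 nmi = 2870.60 m.
Spread: 5442.00 − 2870.60 = 2571 m.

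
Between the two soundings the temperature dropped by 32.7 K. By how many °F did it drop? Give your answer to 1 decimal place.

58.9 °F

A change of 1 °C equals a change of 1.8 °F: Δ°F = 32.7 × 1.8 = 58.9 °F.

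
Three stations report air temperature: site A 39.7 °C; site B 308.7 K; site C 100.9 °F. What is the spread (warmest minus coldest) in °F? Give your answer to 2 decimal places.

7.47 °F

site B: 308.7 K = 35.550 °C.
site C: 100.9 °F = 38.278 °C.
Spread: 39.700 − 35.550 = 4.150 °C = 7.47 °F.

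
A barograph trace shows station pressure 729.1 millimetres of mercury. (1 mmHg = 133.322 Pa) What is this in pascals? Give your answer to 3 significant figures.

1 mmHg = 133.322 Pa, so 729.1 × 133.322 = 97200 Pa.

97200 Pa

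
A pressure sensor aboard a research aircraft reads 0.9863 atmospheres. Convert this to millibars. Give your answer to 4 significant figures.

999.4 mb

1 atm = 1013.25 mb, so 0.9863 × 1013.25 = 999.4 mb.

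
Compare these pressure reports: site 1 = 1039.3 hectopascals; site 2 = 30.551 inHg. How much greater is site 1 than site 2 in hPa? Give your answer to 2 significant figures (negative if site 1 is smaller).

site 2: 30.551 inHg = 1034.576 hPa.
Difference: 1039.300 − 1034.576 = 4.7 hPa.

4.7 hPa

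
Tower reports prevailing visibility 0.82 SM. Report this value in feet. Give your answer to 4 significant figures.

4330 ft

1 SM = 5280 ft, so 0.82 × 5280 = 4330 ft.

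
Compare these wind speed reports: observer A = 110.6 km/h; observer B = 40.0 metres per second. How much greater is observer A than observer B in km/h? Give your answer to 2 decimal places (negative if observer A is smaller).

-33.40 km/h

observer B: 40.0 m/s = 144.0000 km/h.
Difference: 110.6000 − 144.0000 = -33.40 km/h.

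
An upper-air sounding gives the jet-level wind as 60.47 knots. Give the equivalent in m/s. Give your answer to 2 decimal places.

1 kt = 0.514444 m/s, so 60.47 × 0.514444 = 31.11 m/s.

31.11 m/s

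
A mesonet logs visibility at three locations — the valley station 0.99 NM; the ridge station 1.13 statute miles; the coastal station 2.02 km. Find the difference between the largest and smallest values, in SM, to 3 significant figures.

0.125 SM

the valley station: 0.99 nmi = 1.13927 SM.
the coastal station: 2.02 km = 1.25517 SM.
Spread: 1.25517 − 1.13000 = 0.125 SM.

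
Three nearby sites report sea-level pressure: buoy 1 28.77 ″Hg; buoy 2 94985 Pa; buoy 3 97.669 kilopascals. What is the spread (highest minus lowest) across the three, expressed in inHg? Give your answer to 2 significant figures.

buoy 2: 94985 Pa = 28.0491 inHg.
buoy 3: 97.669 kPa = 28.8416 inHg.
Spread: 28.8416 − 28.0491 = 0.79 inHg.

0.79 inHg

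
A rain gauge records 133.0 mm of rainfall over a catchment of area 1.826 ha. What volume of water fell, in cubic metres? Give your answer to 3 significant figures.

Area: 1.826 ha = 18260 m².
1 mm over 1 m² is 1 L, so volume = 133 × 18260 = 2428580 L = 2430 m³.

2430 cubic metres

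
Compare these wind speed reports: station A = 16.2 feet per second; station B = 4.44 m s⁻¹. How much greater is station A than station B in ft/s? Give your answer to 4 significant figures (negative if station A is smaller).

station B: 4.44 m/s = 14.56693 ft/s.
Difference: 16.20000 − 14.56693 = 1.633 ft/s.

1.633 ft/s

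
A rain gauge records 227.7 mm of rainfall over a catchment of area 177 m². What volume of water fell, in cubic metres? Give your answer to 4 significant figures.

1 mm over 1 m² is 1 L, so volume = 227.7 × 177 = 40302.9 L = 40.30 m³.

40.30 cubic metres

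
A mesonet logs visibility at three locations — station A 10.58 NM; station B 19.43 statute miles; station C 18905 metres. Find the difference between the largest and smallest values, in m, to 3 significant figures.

12400 m

station A: 10.58 nmi = 19594.16 m.
station B: 19.43 SM = 31269.55 m.
Spread: 31269.55 − 18905.00 = 12400 m.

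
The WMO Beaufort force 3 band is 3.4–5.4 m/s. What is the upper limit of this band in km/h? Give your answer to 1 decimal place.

3.4–5.4 m/s × 3.6 = 12.2–19.4 km/h.

19.4 km/h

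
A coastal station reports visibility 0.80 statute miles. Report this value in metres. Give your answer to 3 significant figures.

1 SM = 1609.34 m, so 0.80 × 1609.34 = 1290 m.

1290 m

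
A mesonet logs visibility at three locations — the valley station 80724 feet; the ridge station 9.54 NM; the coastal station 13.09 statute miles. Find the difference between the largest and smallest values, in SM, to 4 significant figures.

4.310 SM

the valley station: 80724 ft = 15.28864 SM.
the ridge station: 9.54 nmi = 10.97844 SM.
Spread: 15.28864 − 10.97844 = 4.310 SM.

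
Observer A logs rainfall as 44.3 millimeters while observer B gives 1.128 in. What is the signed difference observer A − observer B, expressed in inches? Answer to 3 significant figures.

observer A: 44.3 mm = 1.74409 in.
Difference: 1.74409 − 1.12800 = 0.616 in.

0.616 in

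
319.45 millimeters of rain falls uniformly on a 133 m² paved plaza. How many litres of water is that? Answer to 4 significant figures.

1 mm over 1 m² is 1 L, so volume = 319.45 × 133 = 42486.85 L ≈ 42490 L.

42490 litres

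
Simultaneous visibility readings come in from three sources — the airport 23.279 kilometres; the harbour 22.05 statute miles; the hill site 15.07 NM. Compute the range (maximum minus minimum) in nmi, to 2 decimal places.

the airport: 23.279 km = 12.5697 nmi.
the harbour: 22.05 SM = 19.1609 nmi.
Spread: 19.1609 − 12.5697 = 6.59 nmi.

6.59 nmi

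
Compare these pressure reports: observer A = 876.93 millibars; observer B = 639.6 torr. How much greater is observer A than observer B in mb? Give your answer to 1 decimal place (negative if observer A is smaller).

observer B: 639.6 mmHg = 852.730 mb.
Difference: 876.930 − 852.730 = 24.2 mb.

24.2 mb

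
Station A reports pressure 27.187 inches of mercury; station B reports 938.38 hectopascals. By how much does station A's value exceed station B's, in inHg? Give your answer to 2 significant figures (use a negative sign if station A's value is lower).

station B: 938.38 hPa = 27.7103 inHg.
Difference: 27.1870 − 27.7103 = -0.52 inHg.

-0.52 inHg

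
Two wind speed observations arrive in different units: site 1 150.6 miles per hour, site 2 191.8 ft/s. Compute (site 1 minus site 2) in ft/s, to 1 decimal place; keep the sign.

29.1 ft/s

site 1: 150.6 mph = 220.880 ft/s.
Difference: 220.880 − 191.800 = 29.1 ft/s.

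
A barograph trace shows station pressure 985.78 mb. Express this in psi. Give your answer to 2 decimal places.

14.30 psi

1 mb = 0.0145038 psi, so 985.78 × 0.0145038 = 14.30 psi.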